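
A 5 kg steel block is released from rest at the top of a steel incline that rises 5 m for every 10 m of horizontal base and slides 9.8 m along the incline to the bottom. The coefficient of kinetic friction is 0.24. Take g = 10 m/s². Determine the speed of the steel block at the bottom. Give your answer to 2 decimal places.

The weight component along the incline is mg sin 26.57° = 22.361 N and the normal force is N = mg cos 26.57° = 44.721 N.
Friction up the slope is f = μN = 0.24 × 44.721 = 10.733 N, so the net downslope force is 22.361 − 10.733 = 11.628 N and a = 11.628 / 5 = 2.3256 m/s².
Starting from rest over a distance of 9.8 m, v² = 2aL = 2 × 2.3256 × 9.8 = 45.5818, so v = 6.7514 m/s.

6.75 m/s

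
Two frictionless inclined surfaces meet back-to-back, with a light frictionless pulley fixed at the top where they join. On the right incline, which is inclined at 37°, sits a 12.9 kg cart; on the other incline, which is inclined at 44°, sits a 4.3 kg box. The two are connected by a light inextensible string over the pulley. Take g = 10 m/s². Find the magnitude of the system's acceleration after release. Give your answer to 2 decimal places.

2.78 m/s²

Resolve each weight along its own incline: the 12.9 kg mass has component 12.9 × 10 × sin 37° = 77.634 N down its slope, and the 4.3 kg mass has 4.3 × 10 × sin 44° = 29.870 N down its slope.
The 12.9 kg side's 77.634 N exceeds the other side's 29.870 N, so that mass slides down and the 4.3 kg mass slides up. Taking that direction as positive, Newton's second law for the whole system gives 77.634 − 29.870 = (12.9 + 4.3) a, so a = 47.764 / 17.2 = 2.7770 m/s².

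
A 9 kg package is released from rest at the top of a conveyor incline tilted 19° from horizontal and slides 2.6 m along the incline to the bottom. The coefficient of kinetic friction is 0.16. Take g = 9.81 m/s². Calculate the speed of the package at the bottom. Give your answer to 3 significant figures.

2.98 m/s

The weight component along the incline is mg sin 19° = 28.744 N and the normal force is N = mg cos 19° = 83.480 N.
Friction up the slope is f = μN = 0.16 × 83.480 = 13.357 N, so the net downslope force is 28.744 − 13.357 = 15.387 N and a = 15.387 / 9 = 1.7097 m/s².
Starting from rest over a distance of 2.6 m, v² = 2aL = 2 × 1.7097 × 2.6 = 8.8904, so v = 2.9817 m/s.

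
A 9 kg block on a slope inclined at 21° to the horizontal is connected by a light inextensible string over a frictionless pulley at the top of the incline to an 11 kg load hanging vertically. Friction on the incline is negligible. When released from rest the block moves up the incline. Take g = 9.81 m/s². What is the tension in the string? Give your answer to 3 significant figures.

For the block on the incline: the weight component along the slope is m₁g sin 21° = 9 × 9.81 × 0.3584 = 31.643 N and the normal force is N = m₁g cos 21° = 82.426 N.
Newton's second law for the block (up-slope positive): T − 31.643 = 9 a. For the hanging load (downward positive): 11 × 9.81 − T = 11 a.
Adding the two equations eliminates T: 76.267 = 20 a, so a = 3.8133 m/s².
Then from the hanging load's equation, T = 11 × (9.81 − 3.8133) = 65.964 N.

66.0 N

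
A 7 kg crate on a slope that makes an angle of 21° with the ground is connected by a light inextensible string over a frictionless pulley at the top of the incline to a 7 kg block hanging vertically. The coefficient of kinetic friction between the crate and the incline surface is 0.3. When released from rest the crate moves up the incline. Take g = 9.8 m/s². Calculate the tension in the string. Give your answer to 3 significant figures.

56.2 N

For the crate on the incline: the weight component along the slope is m₁g sin 21° = 7 × 9.8 × 0.3584 = 24.586 N and the normal force is N = m₁g cos 21° = 64.044 N.
Kinetic friction opposes the crate's motion up the incline: f = μN = 0.3 × 64.044 = 19.213 N acting down the slope.
Newton's second law for the crate (up-slope positive): T − 24.586 − 19.213 = 7 a. For the hanging block (downward positive): 7 × 9.8 − T = 7 a.
Adding the two equations eliminates T: 24.801 = 14 a, so a = 1.7715 m/s².
Then from the hanging block's equation, T = 7 × (9.8 − 1.7715) = 56.200 N.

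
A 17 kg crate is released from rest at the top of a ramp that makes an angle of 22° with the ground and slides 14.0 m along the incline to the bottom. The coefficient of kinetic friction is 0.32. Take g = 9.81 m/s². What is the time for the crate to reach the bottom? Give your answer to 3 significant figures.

6.05 s

The weight component along the incline is mg sin 22° = 62.473 N and the normal force is N = mg cos 22° = 154.626 N.
Friction up the slope is f = μN = 0.32 × 154.626 = 49.480 N, so the net downslope force is 62.473 − 49.480 = 12.993 N and a = 12.993 / 17 = 0.7643 m/s².
Starting from rest, L = ½at², so t = √(2L/a) = √(2 × 14.0 / 0.7643) = 6.0527 s.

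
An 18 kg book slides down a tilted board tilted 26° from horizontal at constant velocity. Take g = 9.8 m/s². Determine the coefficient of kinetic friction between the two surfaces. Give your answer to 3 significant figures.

0.488

At constant velocity the net force along the incline is zero: mg sin 26° = μ mg cos 26°.
So μ = tan 26° = 0.4384 / 0.8988 = 0.4878.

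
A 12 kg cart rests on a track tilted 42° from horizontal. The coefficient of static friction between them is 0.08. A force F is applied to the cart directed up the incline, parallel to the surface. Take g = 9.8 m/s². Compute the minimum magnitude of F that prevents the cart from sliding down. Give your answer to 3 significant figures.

The normal force is N = mg cos 42° = 87.394 N. With F at its minimum the cart is on the verge of sliding down, so static friction is at its maximum μ_s N = 0.08 × 87.394 = 6.992 N and acts up the slope.
Equilibrium along the incline: F + μ_s N = mg sin 42°, so F = 78.690 − 6.992 = 71.698 N.

71.7 N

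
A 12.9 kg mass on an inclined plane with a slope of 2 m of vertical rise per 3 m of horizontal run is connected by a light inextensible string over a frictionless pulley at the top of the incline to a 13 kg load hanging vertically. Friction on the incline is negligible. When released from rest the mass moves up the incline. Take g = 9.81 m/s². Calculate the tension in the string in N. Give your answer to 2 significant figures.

For the mass on the incline: the weight component along the slope is m₁g sin 33.69° = 12.9 × 9.81 × 0.5547 = 70.197 N and the normal force is N = m₁g cos 33.69° = 105.295 N.
Newton's second law for the mass (up-slope positive): T − 70.197 = 12.9 a. For the hanging load (downward positive): 13 × 9.81 − T = 13 a.
Adding the two equations eliminates T: 57.333 = 25.9 a, so a = 2.2136 m/s².
Then from the hanging load's equation, T = 13 × (9.81 − 2.2136) = 98.753 N.

99 N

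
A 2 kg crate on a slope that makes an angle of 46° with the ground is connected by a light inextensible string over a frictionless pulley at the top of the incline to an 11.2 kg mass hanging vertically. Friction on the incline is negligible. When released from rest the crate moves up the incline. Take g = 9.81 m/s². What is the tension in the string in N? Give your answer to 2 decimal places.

28.62 N

For the crate on the incline: the weight component along the slope is m₁g sin 46° = 2 × 9.81 × 0.7193 = 14.113 N and the normal force is N = m₁g cos 46° = 13.629 N.
Newton's second law for the crate (up-slope positive): T − 14.113 = 2 a. For the hanging mass (downward positive): 11.2 × 9.81 − T = 11.2 a.
Adding the two equations eliminates T: 95.759 = 13.2 a, so a = 7.2545 m/s².
Then from the hanging mass's equation, T = 11.2 × (9.81 − 7.2545) = 28.622 N.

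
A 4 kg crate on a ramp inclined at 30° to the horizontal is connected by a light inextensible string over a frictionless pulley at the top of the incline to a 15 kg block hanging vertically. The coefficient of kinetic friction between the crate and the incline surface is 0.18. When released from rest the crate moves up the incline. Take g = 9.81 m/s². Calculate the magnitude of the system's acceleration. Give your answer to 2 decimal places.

6.39 m/s²

For the crate on the incline: the weight component along the slope is m₁g sin 30° = 4 × 9.81 × 0.5000 = 19.620 N and the normal force is N = m₁g cos 30° = 33.983 N.
Kinetic friction opposes the crate's motion up the incline: f = μN = 0.18 × 33.983 = 6.117 N acting down the slope.
Newton's second law for the crate (up-slope positive): T − 19.620 − 6.117 = 4 a. For the hanging block (downward positive): 15 × 9.81 − T = 15 a.
Adding the two equations eliminates T: 121.413 = 19 a, so a = 6.3902 m/s².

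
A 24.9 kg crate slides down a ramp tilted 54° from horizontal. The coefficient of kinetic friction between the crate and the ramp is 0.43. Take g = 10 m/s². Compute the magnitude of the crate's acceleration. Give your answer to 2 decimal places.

5.56 m/s²

Resolving the weight along the incline: the component pulling the crate down the slope is mg sin 54° = 24.9 × 10 × 0.8090 = 201.441 N, and the normal force is N = mg cos 54° = 24.9 × 10 × 0.5878 = 146.362 N.
Kinetic friction acts up the slope with magnitude f = μN = 0.43 × 146.362 = 62.936 N.
Net force along the incline is 201.441 − 62.936 = 138.505 N, so a = 138.505 / 24.9 = 5.5624 m/s².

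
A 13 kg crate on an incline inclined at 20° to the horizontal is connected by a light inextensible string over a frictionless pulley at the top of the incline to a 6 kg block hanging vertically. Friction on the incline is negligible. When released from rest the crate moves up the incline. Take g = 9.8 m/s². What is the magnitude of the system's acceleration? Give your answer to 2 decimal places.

For the crate on the incline: the weight component along the slope is m₁g sin 20° = 13 × 9.8 × 0.3420 = 43.571 N and the normal force is N = m₁g cos 20° = 119.717 N.
Newton's second law for the crate (up-slope positive): T − 43.571 = 13 a. For the hanging block (downward positive): 6 × 9.8 − T = 6 a.
Adding the two equations eliminates T: 15.229 = 19 a, so a = 0.8015 m/s².

0.80 m/s²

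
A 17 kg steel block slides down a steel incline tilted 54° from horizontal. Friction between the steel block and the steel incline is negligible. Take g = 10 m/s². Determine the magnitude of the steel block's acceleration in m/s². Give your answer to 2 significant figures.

8.1 m/s²

Resolving the weight along the incline: the component pulling the steel block down the slope is mg sin 54° = 17 × 10 × 0.8090 = 137.530 N, and the normal force is N = mg cos 54° = 17 × 10 × 0.5878 = 99.926 N.
With no friction the net force along the incline is 137.530 N, so a = g sin 54° = 137.530 / 17 = 8.0900 m/s².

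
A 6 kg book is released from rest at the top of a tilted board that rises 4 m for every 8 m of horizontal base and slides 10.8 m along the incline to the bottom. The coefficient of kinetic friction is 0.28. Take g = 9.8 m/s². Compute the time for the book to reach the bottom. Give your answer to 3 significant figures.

The weight component along the incline is mg sin 26.57° = 26.296 N and the normal force is N = mg cos 26.57° = 52.592 N.
Friction up the slope is f = μN = 0.28 × 52.592 = 14.726 N, so the net downslope force is 26.296 − 14.726 = 11.570 N and a = 11.570 / 6 = 1.9283 m/s².
Starting from rest, L = ½at², so t = √(2L/a) = √(2 × 10.8 / 1.9283) = 3.3469 s.

3.35 s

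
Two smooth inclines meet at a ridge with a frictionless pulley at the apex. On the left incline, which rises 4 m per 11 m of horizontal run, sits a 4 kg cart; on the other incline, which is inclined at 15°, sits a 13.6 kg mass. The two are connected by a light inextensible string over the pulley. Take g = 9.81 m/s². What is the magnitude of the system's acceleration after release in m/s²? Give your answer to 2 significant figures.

1.2 m/s²

Resolve each weight along its own incline: the 4 kg mass has component 4 × 9.81 × sin 19.98° = 13.410 N down its slope, and the 13.6 kg mass has 13.6 × 9.81 × sin 15° = 34.531 N down its slope.
The 13.6 kg side's 34.531 N exceeds the other side's 13.410 N, so that mass slides down and the 4 kg mass slides up. Taking that direction as positive, Newton's second law for the whole system gives 34.531 − 13.410 = (4 + 13.6) a, so a = 21.121 / 17.6 = 1.2001 m/s².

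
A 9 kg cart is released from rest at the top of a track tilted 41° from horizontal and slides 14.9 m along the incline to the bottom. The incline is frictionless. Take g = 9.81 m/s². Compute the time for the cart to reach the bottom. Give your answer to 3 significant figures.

2.15 s

The weight component along the incline is mg sin 41° = 57.923 N and the normal force is N = mg cos 41° = 66.633 N.
With no friction, a = g sin 41° = 6.4359 m/s².
Starting from rest, L = ½at², so t = √(2L/a) = √(2 × 14.9 / 6.4359) = 2.1518 s.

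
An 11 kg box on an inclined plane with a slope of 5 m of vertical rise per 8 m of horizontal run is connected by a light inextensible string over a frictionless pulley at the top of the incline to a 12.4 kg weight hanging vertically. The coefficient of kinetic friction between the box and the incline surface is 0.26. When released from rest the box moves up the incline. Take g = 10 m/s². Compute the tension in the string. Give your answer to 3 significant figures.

For the box on the incline: the weight component along the slope is m₁g sin 32.01° = 11 × 10 × 0.5300 = 58.300 N and the normal force is N = m₁g cos 32.01° = 93.280 N.
Kinetic friction opposes the box's motion up the incline: f = μN = 0.26 × 93.280 = 24.253 N acting down the slope.
Newton's second law for the box (up-slope positive): T − 58.300 − 24.253 = 11 a. For the hanging weight (downward positive): 12.4 × 10 − T = 12.4 a.
Adding the two equations eliminates T: 41.447 = 23.4 a, so a = 1.7712 m/s².
Then from the hanging weight's equation, T = 12.4 × (10 − 1.7712) = 102.037 N.

102 N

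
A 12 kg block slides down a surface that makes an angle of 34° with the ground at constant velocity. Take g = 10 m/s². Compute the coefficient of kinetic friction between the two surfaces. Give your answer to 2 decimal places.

At constant velocity the net force along the incline is zero: mg sin 34° = μ mg cos 34°.
So μ = tan 34° = 0.5592 / 0.8290 = 0.6745.

0.67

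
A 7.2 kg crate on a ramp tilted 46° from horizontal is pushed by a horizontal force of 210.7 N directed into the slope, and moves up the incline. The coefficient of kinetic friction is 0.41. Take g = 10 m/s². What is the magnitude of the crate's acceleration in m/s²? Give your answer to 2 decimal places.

1.66 m/s²

The horizontal push has components F cos 46° = 210.7 × 0.6947 = 146.373 N up the incline and F sin 46° = 210.7 × 0.7193 = 151.557 N pressing into the surface.
The normal force is therefore N = mg cos 46° + F sin 46° = 50.018 + 151.557 = 201.575 N, and kinetic friction down the slope is μN = 0.41 × 201.575 = 82.646 N.
Along the incline: F cos 46° − mg sin 46° − μN = ma, so 146.373 − 51.790 − 82.646 = 7.2 a, giving a = 1.6579 m/s².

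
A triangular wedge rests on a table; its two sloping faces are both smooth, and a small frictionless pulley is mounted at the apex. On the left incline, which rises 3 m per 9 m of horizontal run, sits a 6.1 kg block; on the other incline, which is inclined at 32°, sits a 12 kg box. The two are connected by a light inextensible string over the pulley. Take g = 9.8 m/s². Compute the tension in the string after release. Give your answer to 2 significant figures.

34 N

Resolve each weight along its own incline: the 6.1 kg mass has component 6.1 × 9.8 × sin 18.43° = 18.904 N down its slope, and the 12 kg mass has 12 × 9.8 × sin 32° = 62.319 N down its slope.
The 12 kg side's 62.319 N exceeds the other side's 18.904 N, so that mass slides down and the 6.1 kg mass slides up. Taking that direction as positive, Newton's second law for the whole system gives 62.319 − 18.904 = (6.1 + 12) a, so a = 43.415 / 18.1 = 2.3986 m/s².
For the 6.1 kg mass (up-slope positive): T − 18.904 = 6.1 × 2.3986, so T = 33.535 N.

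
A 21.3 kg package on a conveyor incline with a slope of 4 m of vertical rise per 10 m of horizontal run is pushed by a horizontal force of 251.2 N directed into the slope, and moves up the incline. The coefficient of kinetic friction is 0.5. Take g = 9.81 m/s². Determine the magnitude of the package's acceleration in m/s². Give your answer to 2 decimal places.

0.56 m/s²

The horizontal push has components F cos 21.80° = 251.2 × 0.9285 = 233.239 N up the incline and F sin 21.80° = 251.2 × 0.3714 = 93.296 N pressing into the surface.
The normal force is therefore N = mg cos 21.80° + F sin 21.80° = 194.013 + 93.296 = 287.309 N, and kinetic friction down the slope is μN = 0.5 × 287.309 = 143.655 N.
Along the incline: F cos 21.80° − mg sin 21.80° − μN = ma, so 233.239 − 77.605 − 143.655 = 21.3 a, giving a = 0.5624 m/s².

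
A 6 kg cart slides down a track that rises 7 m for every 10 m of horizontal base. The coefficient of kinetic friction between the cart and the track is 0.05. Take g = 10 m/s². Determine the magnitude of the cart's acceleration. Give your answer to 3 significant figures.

5.33 m/s²

Resolving the weight along the incline: the component pulling the cart down the slope is mg sin 34.99° = 6 × 10 × 0.5735 = 34.410 N, and the normal force is N = mg cos 34.99° = 6 × 10 × 0.8192 = 49.152 N.
Kinetic friction acts up the slope with magnitude f = μN = 0.05 × 49.152 = 2.458 N.
Net force along the incline is 34.410 − 2.458 = 31.952 N, so a = 31.952 / 6 = 5.3253 m/s².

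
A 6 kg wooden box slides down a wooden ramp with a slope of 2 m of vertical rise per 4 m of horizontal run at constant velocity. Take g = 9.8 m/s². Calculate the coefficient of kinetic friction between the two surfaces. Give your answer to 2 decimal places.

0.50

At constant velocity the net force along the incline is zero: mg sin 26.57° = μ mg cos 26.57°.
So μ = tan 26.57° = 0.4472 / 0.8944 = 0.5000.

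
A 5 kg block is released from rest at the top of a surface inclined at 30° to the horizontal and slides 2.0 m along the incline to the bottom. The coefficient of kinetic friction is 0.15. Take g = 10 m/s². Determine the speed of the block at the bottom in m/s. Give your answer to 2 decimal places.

The weight component along the incline is mg sin 30° = 25.000 N and the normal force is N = mg cos 30° = 43.301 N.
Friction up the slope is f = μN = 0.15 × 43.301 = 6.495 N, so the net downslope force is 25.000 − 6.495 = 18.505 N and a = 18.505 / 5 = 3.7010 m/s².
Starting from rest over a distance of 2.0 m, v² = 2aL = 2 × 3.7010 × 2.0 = 14.8040, so v = 3.8476 m/s.

3.85 m/s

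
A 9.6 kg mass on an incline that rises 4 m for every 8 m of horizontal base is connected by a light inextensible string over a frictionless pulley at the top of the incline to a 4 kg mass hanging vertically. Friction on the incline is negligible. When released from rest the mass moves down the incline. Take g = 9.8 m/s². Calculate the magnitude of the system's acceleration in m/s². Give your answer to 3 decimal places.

For the mass on the incline: the weight component along the slope is m₁g sin 26.57° = 9.6 × 9.8 × 0.4472 = 42.073 N and the normal force is N = m₁g cos 26.57° = 84.148 N.
Newton's second law for the mass (down-slope positive): 42.073 − T = 9.6 a. For the hanging mass (upward positive): T − 4 × 9.8 = 4 a.
Adding the two equations eliminates T: 2.873 = 13.6 a, so a = 0.2113 m/s².

0.211 m/s²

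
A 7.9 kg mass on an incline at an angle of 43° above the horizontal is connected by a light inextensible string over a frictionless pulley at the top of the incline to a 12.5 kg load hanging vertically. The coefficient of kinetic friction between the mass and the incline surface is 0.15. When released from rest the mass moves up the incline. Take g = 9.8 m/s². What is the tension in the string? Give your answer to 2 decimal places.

For the mass on the incline: the weight component along the slope is m₁g sin 43° = 7.9 × 9.8 × 0.6820 = 52.800 N and the normal force is N = m₁g cos 43° = 56.621 N.
Kinetic friction opposes the mass's motion up the incline: f = μN = 0.15 × 56.621 = 8.493 N acting down the slope.
Newton's second law for the mass (up-slope positive): T − 52.800 − 8.493 = 7.9 a. For the hanging load (downward positive): 12.5 × 9.8 − T = 12.5 a.
Adding the two equations eliminates T: 61.207 = 20.4 a, so a = 3.0003 m/s².
Then from the hanging load's equation, T = 12.5 × (9.8 − 3.0003) = 84.996 N.

85.00 N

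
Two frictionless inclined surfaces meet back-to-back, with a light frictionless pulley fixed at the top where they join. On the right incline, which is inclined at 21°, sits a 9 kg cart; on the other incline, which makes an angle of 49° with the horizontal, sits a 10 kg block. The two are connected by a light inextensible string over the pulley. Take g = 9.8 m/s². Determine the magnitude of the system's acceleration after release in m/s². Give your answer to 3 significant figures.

Resolve each weight along its own incline: the 9 kg mass has component 9 × 9.8 × sin 21° = 31.608 N down its slope, and the 10 kg mass has 10 × 9.8 × sin 49° = 73.962 N down its slope.
The 10 kg side's 73.962 N exceeds the other side's 31.608 N, so that mass slides down and the 9 kg mass slides up. Taking that direction as positive, Newton's second law for the whole system gives 73.962 − 31.608 = (9 + 10) a, so a = 42.354 / 19 = 2.2292 m/s².

2.23 m/s²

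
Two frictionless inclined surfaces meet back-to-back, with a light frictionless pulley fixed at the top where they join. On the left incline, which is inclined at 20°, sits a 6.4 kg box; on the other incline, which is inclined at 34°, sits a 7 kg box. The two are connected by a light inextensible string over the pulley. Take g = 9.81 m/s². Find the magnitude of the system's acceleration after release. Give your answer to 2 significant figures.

1.3 m/s²

Resolve each weight along its own incline: the 6.4 kg mass has component 6.4 × 9.81 × sin 20° = 21.473 N down its slope, and the 7 kg mass has 7 × 9.81 × sin 34° = 38.400 N down its slope.
The 7 kg side's 38.400 N exceeds the other side's 21.473 N, so that mass slides down and the 6.4 kg mass slides up. Taking that direction as positive, Newton's second law for the whole system gives 38.400 − 21.473 = (6.4 + 7) a, so a = 16.927 / 13.4 = 1.2632 m/s².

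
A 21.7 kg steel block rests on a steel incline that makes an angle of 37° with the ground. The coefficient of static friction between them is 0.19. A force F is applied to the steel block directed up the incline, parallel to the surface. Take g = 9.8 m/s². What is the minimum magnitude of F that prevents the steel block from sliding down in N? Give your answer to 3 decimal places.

95.713 N

The normal force is N = mg cos 37° = 169.838 N. With F at its minimum the steel block is on the verge of sliding down, so static friction is at its maximum μ_s N = 0.19 × 169.838 = 32.269 N and acts up the slope.
Equilibrium along the incline: F + μ_s N = mg sin 37°, so F = 127.982 − 32.269 = 95.713 N.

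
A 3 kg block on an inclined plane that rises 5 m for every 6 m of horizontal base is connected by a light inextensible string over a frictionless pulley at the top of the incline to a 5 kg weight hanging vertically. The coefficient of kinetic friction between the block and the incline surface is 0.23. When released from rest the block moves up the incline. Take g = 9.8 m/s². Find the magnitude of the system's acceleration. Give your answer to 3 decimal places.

3.123 m/s²

For the block on the incline: the weight component along the slope is m₁g sin 39.81° = 3 × 9.8 × 0.6402 = 18.822 N and the normal force is N = m₁g cos 39.81° = 22.586 N.
Kinetic friction opposes the block's motion up the incline: f = μN = 0.23 × 22.586 = 5.195 N acting down the slope.
Newton's second law for the block (up-slope positive): T − 18.822 − 5.195 = 3 a. For the hanging weight (downward positive): 5 × 9.8 − T = 5 a.
Adding the two equations eliminates T: 24.983 = 8 a, so a = 3.1229 m/s².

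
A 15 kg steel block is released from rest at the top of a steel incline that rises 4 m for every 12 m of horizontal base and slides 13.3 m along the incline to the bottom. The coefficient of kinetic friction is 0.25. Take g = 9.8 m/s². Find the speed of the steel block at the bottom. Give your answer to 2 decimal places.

The weight component along the incline is mg sin 18.43° = 46.485 N and the normal force is N = mg cos 18.43° = 139.456 N.
Friction up the slope is f = μN = 0.25 × 139.456 = 34.864 N, so the net downslope force is 46.485 − 34.864 = 11.621 N and a = 11.621 / 15 = 0.7747 m/s².
Starting from rest over a distance of 13.3 m, v² = 2aL = 2 × 0.7747 × 13.3 = 20.6070, so v = 4.5395 m/s.

4.54 m/s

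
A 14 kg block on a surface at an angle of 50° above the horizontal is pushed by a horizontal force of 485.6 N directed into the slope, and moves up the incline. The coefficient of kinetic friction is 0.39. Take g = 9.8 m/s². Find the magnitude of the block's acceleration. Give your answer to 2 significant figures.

2.0 m/s²

The horizontal push has components F cos 50° = 485.6 × 0.6428 = 312.144 N up the incline and F sin 50° = 485.6 × 0.7660 = 371.970 N pressing into the surface.
The normal force is therefore N = mg cos 50° + F sin 50° = 88.192 + 371.970 = 460.162 N, and kinetic friction down the slope is μN = 0.39 × 460.162 = 179.463 N.
Along the incline: F cos 50° − mg sin 50° − μN = ma, so 312.144 − 105.095 − 179.463 = 14 a, giving a = 1.9704 m/s².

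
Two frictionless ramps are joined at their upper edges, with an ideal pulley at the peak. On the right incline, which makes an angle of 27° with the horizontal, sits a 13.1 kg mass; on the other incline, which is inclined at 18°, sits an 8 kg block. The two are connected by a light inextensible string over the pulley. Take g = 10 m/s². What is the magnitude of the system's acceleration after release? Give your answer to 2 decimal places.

Resolve each weight along its own incline: the 13.1 kg mass has component 13.1 × 10 × sin 27° = 59.473 N down its slope, and the 8 kg mass has 8 × 10 × sin 18° = 24.721 N down its slope.
The 13.1 kg side's 59.473 N exceeds the other side's 24.721 N, so that mass slides down and the 8 kg mass slides up. Taking that direction as positive, Newton's second law for the whole system gives 59.473 − 24.721 = (13.1 + 8) a, so a = 34.752 / 21.1 = 1.6470 m/s².

1.65 m/s²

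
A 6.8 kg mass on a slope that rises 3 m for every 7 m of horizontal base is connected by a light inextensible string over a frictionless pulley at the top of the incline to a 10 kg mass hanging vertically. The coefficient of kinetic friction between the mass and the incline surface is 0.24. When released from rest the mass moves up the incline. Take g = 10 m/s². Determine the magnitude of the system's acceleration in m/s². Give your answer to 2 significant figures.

For the mass on the incline: the weight component along the slope is m₁g sin 23.20° = 6.8 × 10 × 0.3939 = 26.785 N and the normal force is N = m₁g cos 23.20° = 62.502 N.
Kinetic friction opposes the mass's motion up the incline: f = μN = 0.24 × 62.502 = 15.000 N acting down the slope.
Newton's second law for the mass (up-slope positive): T − 26.785 − 15.000 = 6.8 a. For the hanging mass (downward positive): 10 × 10 − T = 10 a.
Adding the two equations eliminates T: 58.215 = 16.8 a, so a = 3.4652 m/s².

3.5 m/s²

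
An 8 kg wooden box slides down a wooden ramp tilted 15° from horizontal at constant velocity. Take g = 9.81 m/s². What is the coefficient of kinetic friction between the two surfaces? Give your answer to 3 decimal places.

At constant velocity the net force along the incline is zero: mg sin 15° = μ mg cos 15°.
So μ = tan 15° = 0.2588 / 0.9659 = 0.2679.

0.268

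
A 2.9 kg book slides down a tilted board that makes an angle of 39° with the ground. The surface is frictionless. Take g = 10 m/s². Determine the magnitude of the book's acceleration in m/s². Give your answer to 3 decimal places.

Resolving the weight along the incline: the component pulling the book down the slope is mg sin 39° = 2.9 × 10 × 0.6293 = 18.250 N, and the normal force is N = mg cos 39° = 2.9 × 10 × 0.7771 = 22.536 N.
With no friction the net force along the incline is 18.250 N, so a = g sin 39° = 18.250 / 2.9 = 6.2931 m/s².

6.293 m/s²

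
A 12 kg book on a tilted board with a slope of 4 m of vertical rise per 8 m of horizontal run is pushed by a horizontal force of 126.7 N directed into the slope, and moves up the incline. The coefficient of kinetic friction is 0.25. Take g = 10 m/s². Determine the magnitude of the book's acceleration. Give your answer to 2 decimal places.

The horizontal push has components F cos 26.57° = 126.7 × 0.8944 = 113.320 N up the incline and F sin 26.57° = 126.7 × 0.4472 = 56.660 N pressing into the surface.
The normal force is therefore N = mg cos 26.57° + F sin 26.57° = 107.328 + 56.660 = 163.988 N, and kinetic friction down the slope is μN = 0.25 × 163.988 = 40.997 N.
Along the incline: F cos 26.57° − mg sin 26.57° − μN = ma, so 113.320 − 53.664 − 40.997 = 12 a, giving a = 1.5549 m/s².

1.55 m/s²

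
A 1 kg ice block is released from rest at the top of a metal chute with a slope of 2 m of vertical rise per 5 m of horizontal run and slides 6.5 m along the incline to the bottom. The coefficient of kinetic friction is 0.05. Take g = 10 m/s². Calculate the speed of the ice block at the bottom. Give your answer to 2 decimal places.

The weight component along the incline is mg sin 21.80° = 3.714 N and the normal force is N = mg cos 21.80° = 9.285 N.
Friction up the slope is f = μN = 0.05 × 9.285 = 0.464 N, so the net downslope force is 3.714 − 0.464 = 3.250 N and a = 3.250 / 1 = 3.2500 m/s².
Starting from rest over a distance of 6.5 m, v² = 2aL = 2 × 3.2500 × 6.5 = 42.2500, so v = 6.5000 m/s.

6.50 m/s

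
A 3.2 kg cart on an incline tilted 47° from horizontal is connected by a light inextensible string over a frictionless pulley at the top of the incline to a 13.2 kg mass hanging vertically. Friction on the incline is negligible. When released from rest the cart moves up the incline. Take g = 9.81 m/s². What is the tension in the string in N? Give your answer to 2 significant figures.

44 N

For the cart on the incline: the weight component along the slope is m₁g sin 47° = 3.2 × 9.81 × 0.7314 = 22.960 N and the normal force is N = m₁g cos 47° = 21.409 N.
Newton's second law for the cart (up-slope positive): T − 22.960 = 3.2 a. For the hanging mass (downward positive): 13.2 × 9.81 − T = 13.2 a.
Adding the two equations eliminates T: 106.532 = 16.4 a, so a = 6.4959 m/s².
Then from the hanging mass's equation, T = 13.2 × (9.81 − 6.4959) = 43.746 N.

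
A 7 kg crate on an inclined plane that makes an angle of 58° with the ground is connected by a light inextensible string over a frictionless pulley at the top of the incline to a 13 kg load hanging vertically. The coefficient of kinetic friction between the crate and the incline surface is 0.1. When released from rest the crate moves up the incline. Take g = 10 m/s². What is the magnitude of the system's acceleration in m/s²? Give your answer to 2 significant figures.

For the crate on the incline: the weight component along the slope is m₁g sin 58° = 7 × 10 × 0.8480 = 59.360 N and the normal force is N = m₁g cos 58° = 37.094 N.
Kinetic friction opposes the crate's motion up the incline: f = μN = 0.1 × 37.094 = 3.709 N acting down the slope.
Newton's second law for the crate (up-slope positive): T − 59.360 − 3.709 = 7 a. For the hanging load (downward positive): 13 × 10 − T = 13 a.
Adding the two equations eliminates T: 66.931 = 20 a, so a = 3.3465 m/s².

3.3 m/s²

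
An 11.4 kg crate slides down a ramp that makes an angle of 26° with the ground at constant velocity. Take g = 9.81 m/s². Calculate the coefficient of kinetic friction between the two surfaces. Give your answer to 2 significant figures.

0.49

At constant velocity the net force along the incline is zero: mg sin 26° = μ mg cos 26°.
So μ = tan 26° = 0.4384 / 0.8988 = 0.4878.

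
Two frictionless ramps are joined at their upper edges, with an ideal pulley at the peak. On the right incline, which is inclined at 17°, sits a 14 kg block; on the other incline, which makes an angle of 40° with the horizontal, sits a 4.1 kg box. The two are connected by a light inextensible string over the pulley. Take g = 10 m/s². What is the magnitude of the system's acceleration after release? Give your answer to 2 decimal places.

0.81 m/s²

Resolve each weight along its own incline: the 14 kg mass has component 14 × 10 × sin 17° = 40.932 N down its slope, and the 4.1 kg mass has 4.1 × 10 × sin 40° = 26.354 N down its slope.
The 14 kg side's 40.932 N exceeds the other side's 26.354 N, so that mass slides down and the 4.1 kg mass slides up. Taking that direction as positive, Newton's second law for the whole system gives 40.932 − 26.354 = (14 + 4.1) a, so a = 14.578 / 18.1 = 0.8054 m/s².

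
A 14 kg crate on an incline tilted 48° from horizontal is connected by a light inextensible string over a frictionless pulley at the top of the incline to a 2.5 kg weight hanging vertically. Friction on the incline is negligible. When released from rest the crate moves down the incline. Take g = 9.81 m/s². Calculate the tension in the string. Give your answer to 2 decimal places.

For the crate on the incline: the weight component along the slope is m₁g sin 48° = 14 × 9.81 × 0.7431 = 102.057 N and the normal force is N = m₁g cos 48° = 91.898 N.
Newton's second law for the crate (down-slope positive): 102.057 − T = 14 a. For the hanging weight (upward positive): T − 2.5 × 9.81 = 2.5 a.
Adding the two equations eliminates T: 77.532 = 16.5 a, so a = 4.6989 m/s².
Then from the hanging weight's equation, T = 2.5 × (9.81 + 4.6989) = 36.272 N.

36.27 N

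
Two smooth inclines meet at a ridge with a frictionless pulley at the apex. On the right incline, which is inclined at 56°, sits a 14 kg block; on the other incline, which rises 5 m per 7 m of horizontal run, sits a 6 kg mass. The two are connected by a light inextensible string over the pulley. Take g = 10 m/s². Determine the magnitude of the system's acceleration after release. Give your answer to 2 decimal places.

Resolve each weight along its own incline: the 14 kg mass has component 14 × 10 × sin 56° = 116.065 N down its slope, and the 6 kg mass has 6 × 10 × sin 35.54° = 34.874 N down its slope.
The 14 kg side's 116.065 N exceeds the other side's 34.874 N, so that mass slides down and the 6 kg mass slides up. Taking that direction as positive, Newton's second law for the whole system gives 116.065 − 34.874 = (14 + 6) a, so a = 81.191 / 20 = 4.0595 m/s².

4.06 m/s²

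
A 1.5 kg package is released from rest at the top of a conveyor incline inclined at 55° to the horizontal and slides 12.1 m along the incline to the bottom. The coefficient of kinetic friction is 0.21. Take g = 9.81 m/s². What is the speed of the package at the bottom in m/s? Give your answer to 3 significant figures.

12.9 m/s

The weight component along the incline is mg sin 55° = 12.054 N and the normal force is N = mg cos 55° = 8.440 N.
Friction up the slope is f = μN = 0.21 × 8.440 = 1.772 N, so the net downslope force is 12.054 − 1.772 = 10.282 N and a = 10.282 / 1.5 = 6.8547 m/s².
Starting from rest over a distance of 12.1 m, v² = 2aL = 2 × 6.8547 × 12.1 = 165.8837, so v = 12.8796 m/s.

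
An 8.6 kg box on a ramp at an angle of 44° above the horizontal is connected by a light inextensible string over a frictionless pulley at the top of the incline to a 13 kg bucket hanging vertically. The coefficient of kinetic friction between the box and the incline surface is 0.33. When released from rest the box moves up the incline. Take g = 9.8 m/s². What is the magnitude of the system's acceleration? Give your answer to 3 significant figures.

2.26 m/s²

For the box on the incline: the weight component along the slope is m₁g sin 44° = 8.6 × 9.8 × 0.6947 = 58.549 N and the normal force is N = m₁g cos 44° = 60.626 N.
Kinetic friction opposes the box's motion up the incline: f = μN = 0.33 × 60.626 = 20.007 N acting down the slope.
Newton's second law for the box (up-slope positive): T − 58.549 − 20.007 = 8.6 a. For the hanging bucket (downward positive): 13 × 9.8 − T = 13 a.
Adding the two equations eliminates T: 48.844 = 21.6 a, so a = 2.2613 m/s².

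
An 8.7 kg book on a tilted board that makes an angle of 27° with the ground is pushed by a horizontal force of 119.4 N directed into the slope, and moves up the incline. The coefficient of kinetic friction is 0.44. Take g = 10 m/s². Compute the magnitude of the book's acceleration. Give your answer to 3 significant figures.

The horizontal push has components F cos 27° = 119.4 × 0.8910 = 106.385 N up the incline and F sin 27° = 119.4 × 0.4540 = 54.208 N pressing into the surface.
The normal force is therefore N = mg cos 27° + F sin 27° = 77.517 + 54.208 = 131.725 N, and kinetic friction down the slope is μN = 0.44 × 131.725 = 57.959 N.
Along the incline: F cos 27° − mg sin 27° − μN = ma, so 106.385 − 39.498 − 57.959 = 8.7 a, giving a = 1.0262 m/s².

1.03 m/s²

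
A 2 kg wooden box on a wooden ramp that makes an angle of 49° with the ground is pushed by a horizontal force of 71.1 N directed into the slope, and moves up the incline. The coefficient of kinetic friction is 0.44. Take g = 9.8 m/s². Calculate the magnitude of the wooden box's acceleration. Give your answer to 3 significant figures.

The horizontal push has components F cos 49° = 71.1 × 0.6561 = 46.649 N up the incline and F sin 49° = 71.1 × 0.7547 = 53.659 N pressing into the surface.
The normal force is therefore N = mg cos 49° + F sin 49° = 12.860 + 53.659 = 66.519 N, and kinetic friction down the slope is μN = 0.44 × 66.519 = 29.268 N.
Along the incline: F cos 49° − mg sin 49° − μN = ma, so 46.649 − 14.792 − 29.268 = 2 a, giving a = 1.2945 m/s².

1.29 m/s²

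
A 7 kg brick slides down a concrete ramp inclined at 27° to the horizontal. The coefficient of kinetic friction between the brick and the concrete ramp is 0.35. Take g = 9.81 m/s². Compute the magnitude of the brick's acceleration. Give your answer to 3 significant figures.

1.39 m/s²

Resolving the weight along the incline: the component pulling the brick down the slope is mg sin 27° = 7 × 9.81 × 0.4540 = 31.176 N, and the normal force is N = mg cos 27° = 7 × 9.81 × 0.8910 = 61.185 N.
Kinetic friction acts up the slope with magnitude f = μN = 0.35 × 61.185 = 21.415 N.
Net force along the incline is 31.176 − 21.415 = 9.761 N, so a = 9.761 / 7 = 1.3944 m/s².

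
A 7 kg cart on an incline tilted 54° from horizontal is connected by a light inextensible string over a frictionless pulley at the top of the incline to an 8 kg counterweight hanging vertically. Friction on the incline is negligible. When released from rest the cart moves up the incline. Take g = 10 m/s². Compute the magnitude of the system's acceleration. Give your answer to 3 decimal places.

1.558 m/s²

For the cart on the incline: the weight component along the slope is m₁g sin 54° = 7 × 10 × 0.8090 = 56.630 N and the normal force is N = m₁g cos 54° = 41.145 N.
Newton's second law for the cart (up-slope positive): T − 56.630 = 7 a. For the hanging counterweight (downward positive): 8 × 10 − T = 8 a.
Adding the two equations eliminates T: 23.370 = 15 a, so a = 1.5580 m/s².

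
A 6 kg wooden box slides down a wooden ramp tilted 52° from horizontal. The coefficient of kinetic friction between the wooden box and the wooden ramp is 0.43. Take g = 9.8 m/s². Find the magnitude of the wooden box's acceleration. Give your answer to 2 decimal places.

5.13 m/s²

Resolving the weight along the incline: the component pulling the wooden box down the slope is mg sin 52° = 6 × 9.8 × 0.7880 = 46.334 N, and the normal force is N = mg cos 52° = 6 × 9.8 × 0.6157 = 36.203 N.
Kinetic friction acts up the slope with magnitude f = μN = 0.43 × 36.203 = 15.567 N.
Net force along the incline is 46.334 − 15.567 = 30.767 N, so a = 30.767 / 6 = 5.1278 m/s².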